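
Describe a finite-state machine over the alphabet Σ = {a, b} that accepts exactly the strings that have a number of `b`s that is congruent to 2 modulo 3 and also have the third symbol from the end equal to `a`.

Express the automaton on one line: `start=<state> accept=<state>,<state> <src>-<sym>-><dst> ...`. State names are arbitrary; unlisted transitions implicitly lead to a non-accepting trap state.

Run two small machines in parallel and take their product. One (3 states) tracks the count of `b`s modulo 3; the other (15 states) tracks the last 3 symbols read. Each combined state is a pair, one component from each; accept when both components accept. Equivalent product states are then merged.
14 states suffice.
          a    b  
>  q0     q1   q2 
   q1     q1   q3 
   q2     q4   q5 
   q3     q4   q6 
   q4     q7   q8 
   q5     q9   q0 
 * q6     q9   q0 
   q7     q7  q10 
   q8    q11   q0 
   q9    q12   q0 
 * q10   q11   q0 
 * q11   q12   q0 
   q12   q13   q0 
 * q13   q13   q0 
(> = start, * = accepting)

start=q0 accept=q6,q10,q11,q13 q0-a->q1 q0-b->q2 q1-a->q1 q1-b->q3 q2-a->q4 q2-b->q5 q3-a->q4 q3-b->q6 q4-a->q7 q4-b->q8 q5-a->q9 q5-b->q0 q6-a->q9 q6-b->q0 q7-a->q7 q7-b->q10 q8-a->q11 q8-b->q0 q9-a->q12 q9-b->q0 q10-a->q11 q10-b->q0 q11-a->q12 q11-b->q0 q12-a->q13 q12-b->q0 q13-a->q13 q13-b->q0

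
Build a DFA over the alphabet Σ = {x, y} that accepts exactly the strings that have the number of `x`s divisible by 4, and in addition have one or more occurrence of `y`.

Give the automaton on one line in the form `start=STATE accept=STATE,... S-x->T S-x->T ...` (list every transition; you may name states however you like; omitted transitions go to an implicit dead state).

Handle the two conditions separately and then intersect. One (4 states) tracks the count of `x`s modulo 4; the other (3 states) tracks the count of `y`s, saturating at 2. Each combined state is a pair, one component from each; accept when both components accept.
12 states suffice.
          x    y  
>  q0     q1   q2 
   q1     q3   q4 
 * q2     q4   q5 
   q3     q6   q7 
   q4     q7   q8 
 * q5     q8   q5 
   q6     q0   q9 
   q7     q9  q10 
   q8    q10   q8 
   q9     q2  q11 
   q10   q11  q10 
   q11    q5  q11 
(> = start, * = accepting)

start=q0 accept=q2,q5 q0-x->q1 q0-y->q2 q1-x->q3 q1-y->q4 q2-x->q4 q2-y->q5 q3-x->q6 q3-y->q7 q4-x->q7 q4-y->q8 q5-x->q8 q5-y->q5 q6-x->q0 q6-y->q9 q7-x->q9 q7-y->q10 q8-x->q10 q8-y->q8 q9-x->q2 q9-y->q11 q10-x->q11 q10-y->q10 q11-x->q5 q11-y->q11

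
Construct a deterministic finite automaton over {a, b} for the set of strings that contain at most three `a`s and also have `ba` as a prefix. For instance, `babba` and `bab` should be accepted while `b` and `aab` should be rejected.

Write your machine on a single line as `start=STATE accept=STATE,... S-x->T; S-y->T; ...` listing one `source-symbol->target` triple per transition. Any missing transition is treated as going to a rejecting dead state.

Handle the two conditions separately and then intersect. One (5 states) tracks the count of `a`s, saturating at 4; the other (4 states) tracks whether the input so far still matches the prefix `ba`. Each combined state is a pair, one component from each; accept when both components accept. Equivalent product states are then merged.
With 6 states:
        a   b  
>  q0   q1  q2 
   q1   q1  q1 
   q2   q3  q1 
 * q3   q4  q3 
 * q4   q5  q4 
 * q5   q1  q5 
(> = start, * = accepting)

start=q0; accept=q3,q4,q5; q0-a->q1; q0-b->q2; q1-a->q1; q1-b->q1; q2-a->q3; q2-b->q1; q3-a->q4; q3-b->q3; q4-a->q5; q4-b->q4; q5-a->q1; q5-b->q5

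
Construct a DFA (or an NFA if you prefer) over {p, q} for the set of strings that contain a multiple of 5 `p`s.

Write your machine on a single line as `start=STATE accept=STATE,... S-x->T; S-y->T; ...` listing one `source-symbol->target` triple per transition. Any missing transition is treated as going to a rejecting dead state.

start=A; accept=A; A-p->B; A-q->A; B-p->C; B-q->B; C-p->D; C-q->C; D-p->E; D-q->D; E-p->A; E-q->E

Keep the running count of `p`s modulo 5: each `p` advances along the cycle A → B → C → D → E → A while other symbols loop. Accept at A.
5 states suffice.
       p  q 
>* A   B  A 
   B   C  B 
   C   D  C 
   D   E  D 
   E   A  E 
(> = start, * = accepting)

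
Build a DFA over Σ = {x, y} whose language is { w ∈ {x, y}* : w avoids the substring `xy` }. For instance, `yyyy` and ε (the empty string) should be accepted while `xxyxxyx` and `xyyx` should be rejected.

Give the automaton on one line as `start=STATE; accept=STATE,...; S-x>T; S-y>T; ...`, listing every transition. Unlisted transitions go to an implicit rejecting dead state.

This is the complement of 'contains `xy`'. Use the same substring-matching states — q0 through q2 holding how much of `xy` has just been matched — but flip the accepting set: everything except the trap q2 accepts.
A 3-state machine:
        x   y  
>* q0   q1  q0 
 * q1   q1  q2 
   q2   q2  q2 
(> = start, * = accepting)

start=q0; accept=q0,q1; q0-x>q1; q0-y>q0; q1-x>q1; q1-y>q2; q2-x>q2; q2-y>q2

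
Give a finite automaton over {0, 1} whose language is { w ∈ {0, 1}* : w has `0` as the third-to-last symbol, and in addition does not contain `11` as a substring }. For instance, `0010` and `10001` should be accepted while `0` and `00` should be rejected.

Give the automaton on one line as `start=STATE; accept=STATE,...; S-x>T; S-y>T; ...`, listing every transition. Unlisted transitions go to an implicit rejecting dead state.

start=A; accept=H,I,J; A-0>B; A-1>C; B-0>D; B-1>E; C-0>F; C-1>G; D-0>H; D-1>I; E-0>J; E-1>K; F-0>L; F-1>M; G-0>N; G-1>O; H-0>H; H-1>I; I-0>J; I-1>K; J-0>L; J-1>M; K-0>N; K-1>O; L-0>H; L-1>I; M-0>J; M-1>K; N-0>P; N-1>Q; O-0>N; O-1>O; P-0>R; P-1>S; Q-0>T; Q-1>K; R-0>R; R-1>S; S-0>T; S-1>K; T-0>P; T-1>Q

Run two small machines in parallel and take their product. One (15 states) tracks the last 3 symbols read; the other (3 states) tracks partial matches of the forbidden pattern `11`. Each combined state is a pair, one component from each; accept when both components accept.
A 20-state machine:
       0  1 
>  A   B  C 
   B   D  E 
   C   F  G 
   D   H  I 
   E   J  K 
   F   L  M 
   G   N  O 
 * H   H  I 
 * I   J  K 
 * J   L  M 
   K   N  O 
   L   H  I 
   M   J  K 
   N   P  Q 
   O   N  O 
   P   R  S 
   Q   T  K 
   R   R  S 
   S   T  K 
   T   P  Q 
(> = start, * = accepting)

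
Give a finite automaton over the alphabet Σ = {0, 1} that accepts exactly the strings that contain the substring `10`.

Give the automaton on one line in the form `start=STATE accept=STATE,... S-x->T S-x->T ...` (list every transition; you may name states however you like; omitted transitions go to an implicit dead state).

start=s0 accept=s2 s0-0->s0 s0-1->s1 s1-0->s2 s1-1->s1 s2-0->s2 s2-1->s2

Track how much of `10` has been matched so far: state s0 is no progress, s2 is the absorbing accept state reached once `10` has occurred. Intermediate states record partial matches; on a mismatch, fall back to the longest reusable overlap.
        0   1  
>  s0   s0  s1 
   s1   s2  s1 
 * s2   s2  s2 
(> = start, * = accepting)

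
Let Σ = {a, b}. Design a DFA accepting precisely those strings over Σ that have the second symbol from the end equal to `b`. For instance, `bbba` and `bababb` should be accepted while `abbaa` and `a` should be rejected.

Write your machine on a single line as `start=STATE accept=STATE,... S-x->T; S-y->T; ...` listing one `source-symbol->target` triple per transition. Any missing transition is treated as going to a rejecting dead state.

A DFA must remember the last 2 symbols (since which symbol is second-to-last isn't known until the input ends). Use one state per possible window of the last ≤2 symbols; accept from those whose window starts with `b`.
A 7-state machine:
        a   b  
>  s0   s1  s2 
   s1   s3  s4 
   s2   s5  s6 
   s3   s3  s4 
   s4   s5  s6 
 * s5   s3  s4 
 * s6   s5  s6 
(> = start, * = accepting)

start=s0; accept=s5,s6; s0-a->s1; s0-b->s2; s1-a->s3; s1-b->s4; s2-a->s5; s2-b->s6; s3-a->s3; s3-b->s4; s4-a->s5; s4-b->s6; s5-a->s3; s5-b->s4; s6-a->s5; s6-b->s6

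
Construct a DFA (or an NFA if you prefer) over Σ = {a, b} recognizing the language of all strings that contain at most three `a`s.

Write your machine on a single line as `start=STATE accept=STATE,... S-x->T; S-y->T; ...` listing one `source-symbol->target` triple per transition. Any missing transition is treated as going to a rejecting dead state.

Count `a`s, saturating at 4: states S0 through S3 mean 0 through 3 `a`s seen; S4 means more than 3. Each `a` increments (capped at S4); other symbols loop. Accept from {S0, S1, S2, S3}.
5 states suffice.
        a   b  
>* S0   S1  S0 
 * S1   S2  S1 
 * S2   S3  S2 
 * S3   S4  S3 
   S4   S4  S4 
(> = start, * = accepting)

start=S0; accept=S0,S1,S2,S3; S0-a->S1; S0-b->S0; S1-a->S2; S1-b->S1; S2-a->S3; S2-b->S2; S3-a->S4; S3-b->S3; S4-a->S4; S4-b->S4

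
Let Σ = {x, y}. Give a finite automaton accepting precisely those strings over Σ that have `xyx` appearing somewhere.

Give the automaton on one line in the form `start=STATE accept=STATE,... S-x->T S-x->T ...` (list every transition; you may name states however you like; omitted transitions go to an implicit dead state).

start=q0 accept=q3 q0-x->q1 q0-y->q0 q1-x->q1 q1-y->q2 q2-x->q3 q2-y->q0 q3-x->q3 q3-y->q3

Track how much of `xyx` has been matched so far: state q0 is no progress, q3 is the absorbing accept state reached once `xyx` has occurred. Intermediate states record partial matches; on a mismatch, fall back to the longest reusable overlap.
4 states suffice.
        x   y  
>  q0   q1  q0 
   q1   q1  q2 
   q2   q3  q0 
 * q3   q3  q3 
(> = start, * = accepting)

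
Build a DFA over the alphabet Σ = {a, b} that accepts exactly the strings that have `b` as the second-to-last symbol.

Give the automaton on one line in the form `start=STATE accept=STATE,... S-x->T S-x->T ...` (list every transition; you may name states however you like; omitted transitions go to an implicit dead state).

A DFA must remember the last 2 symbols (since which symbol is second-to-last isn't known until the input ends). Use one state per possible window of the last ≤2 symbols; accept from those whose window starts with `b`.
With 7 states:
        a   b  
>  q0   q1  q2 
   q1   q3  q4 
   q2   q5  q6 
   q3   q3  q4 
   q4   q5  q6 
 * q5   q3  q4 
 * q6   q5  q6 
(> = start, * = accepting)

start=q0 accept=q5,q6 q0-a->q1 q0-b->q2 q1-a->q3 q1-b->q4 q2-a->q5 q2-b->q6 q3-a->q3 q3-b->q4 q4-a->q5 q4-b->q6 q5-a->q3 q5-b->q4 q6-a->q5 q6-b->q6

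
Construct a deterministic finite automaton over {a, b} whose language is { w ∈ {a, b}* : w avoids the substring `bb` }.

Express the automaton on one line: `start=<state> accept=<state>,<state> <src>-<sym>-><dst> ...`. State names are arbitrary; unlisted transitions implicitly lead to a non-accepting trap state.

This is the complement of 'contains `bb`'. Use the same substring-matching states — S0 through S2 holding how much of `bb` has just been matched — but flip the accepting set: everything except the trap S2 accepts.
With 3 states:
        a   b  
>* S0   S0  S1 
 * S1   S0  S2 
   S2   S2  S2 
(> = start, * = accepting)

start=S0 accept=S0,S1 S0-a->S0 S0-b->S1 S1-a->S0 S1-b->S2 S2-a->S2 S2-b->S2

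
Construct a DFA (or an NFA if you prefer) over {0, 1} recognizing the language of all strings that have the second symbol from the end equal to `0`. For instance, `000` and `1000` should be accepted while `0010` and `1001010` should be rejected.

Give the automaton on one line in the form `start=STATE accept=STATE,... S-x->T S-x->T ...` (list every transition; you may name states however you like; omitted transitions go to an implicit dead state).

start=q0 accept=q3,q4 q0-0->q1 q0-1->q2 q1-0->q3 q1-1->q4 q2-0->q5 q2-1->q6 q3-0->q3 q3-1->q4 q4-0->q5 q4-1->q6 q5-0->q3 q5-1->q4 q6-0->q5 q6-1->q6

A DFA must remember the last 2 symbols (since which symbol is second-to-last isn't known until the input ends). Use one state per possible window of the last ≤2 symbols; accept from those whose window starts with `0`.
7 states suffice.
        0   1  
>  q0   q1  q2 
   q1   q3  q4 
   q2   q5  q6 
 * q3   q3  q4 
 * q4   q5  q6 
   q5   q3  q4 
   q6   q5  q6 
(> = start, * = accepting)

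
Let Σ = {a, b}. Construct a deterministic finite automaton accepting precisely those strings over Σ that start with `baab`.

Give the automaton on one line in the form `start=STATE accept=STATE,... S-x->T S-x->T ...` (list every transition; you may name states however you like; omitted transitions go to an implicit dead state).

Check the first 4 symbols one by one: q0 through q3 record how many have matched `baab` so far; any wrong symbol goes to the dead state q5. After all 4 match we enter the accepting sink q4.
With 6 states:
        a   b  
>  q0   q5  q1 
   q1   q2  q5 
   q2   q3  q5 
   q3   q5  q4 
 * q4   q4  q4 
   q5   q5  q5 
(> = start, * = accepting)

start=q0 accept=q4 q0-a->q5 q0-b->q1 q1-a->q2 q1-b->q5 q2-a->q3 q2-b->q5 q3-a->q5 q3-b->q4 q4-a->q4 q4-b->q4 q5-a->q5 q5-b->q5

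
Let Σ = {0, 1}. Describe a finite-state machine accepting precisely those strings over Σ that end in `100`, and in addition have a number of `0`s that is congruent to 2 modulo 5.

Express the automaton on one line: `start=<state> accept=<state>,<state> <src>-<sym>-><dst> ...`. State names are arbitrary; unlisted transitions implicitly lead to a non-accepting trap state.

start=s0 accept=s9 s0-0->s1 s0-1->s2 s1-0->s3 s1-1->s4 s2-0->s5 s2-1->s2 s3-0->s6 s3-1->s7 s4-0->s8 s4-1->s4 s5-0->s9 s5-1->s4 s6-0->s10 s6-1->s11 s7-0->s12 s7-1->s7 s8-0->s13 s8-1->s7 s9-0->s6 s9-1->s7 s10-0->s0 s10-1->s14 s11-0->s15 s11-1->s11 s12-0->s16 s12-1->s11 s13-0->s10 s13-1->s11 s14-0->s17 s14-1->s14 s15-0->s18 s15-1->s14 s16-0->s0 s16-1->s14 s17-0->s19 s17-1->s2 s18-0->s1 s18-1->s2 s19-0->s3 s19-1->s4

Handle the two conditions separately and then intersect. The first has 4 states tracking how much of the suffix `100` has currently been matched; the second has 5 states tracking the count of `0`s modulo 5. A product state is a pair (one from each), accepting exactly when both do.
A 20-state machine:
          0    1  
>  s0     s1   s2 
   s1     s3   s4 
   s2     s5   s2 
   s3     s6   s7 
   s4     s8   s4 
   s5     s9   s4 
   s6    s10  s11 
   s7    s12   s7 
   s8    s13   s7 
 * s9     s6   s7 
   s10    s0  s14 
   s11   s15  s11 
   s12   s16  s11 
   s13   s10  s11 
   s14   s17  s14 
   s15   s18  s14 
   s16    s0  s14 
   s17   s19   s2 
   s18    s1   s2 
   s19    s3   s4 
(> = start, * = accepting)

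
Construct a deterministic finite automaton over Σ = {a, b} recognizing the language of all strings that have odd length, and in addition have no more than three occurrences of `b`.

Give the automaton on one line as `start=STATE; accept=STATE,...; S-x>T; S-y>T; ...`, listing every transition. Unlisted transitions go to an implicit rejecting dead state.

start=q0; accept=q1,q2,q5,q6; q0-a>q1; q0-b>q2; q1-a>q0; q1-b>q3; q2-a>q3; q2-b>q4; q3-a>q2; q3-b>q5; q4-a>q5; q4-b>q6; q5-a>q4; q5-b>q7; q6-a>q7; q6-b>q8; q7-a>q6; q7-b>q8; q8-a>q8; q8-b>q8

Build one automaton per condition and run them in lockstep. The first has 2 states tracking the input length modulo 2; the second has 5 states tracking the count of `b`s, saturating at 4. A product state is a pair (one from each), accepting exactly when both do. After merging equivalent states the machine shrinks.
A 9-state machine:
        a   b  
>  q0   q1  q2 
 * q1   q0  q3 
 * q2   q3  q4 
   q3   q2  q5 
   q4   q5  q6 
 * q5   q4  q7 
 * q6   q7  q8 
   q7   q6  q8 
   q8   q8  q8 
(> = start, * = accepting)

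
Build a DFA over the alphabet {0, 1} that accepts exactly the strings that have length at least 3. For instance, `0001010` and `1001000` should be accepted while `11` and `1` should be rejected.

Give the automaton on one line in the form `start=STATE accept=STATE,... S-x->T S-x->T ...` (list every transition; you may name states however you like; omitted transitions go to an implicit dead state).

We only need to distinguish lengths 0, 1, …, 3, and '>3'. Chain q0 → q1 → q2 → q3 → q4 on every symbol, with q4 looping. Accepting states: {q3, q4}.
5 states suffice.
        0   1  
>  q0   q1  q1 
   q1   q2  q2 
   q2   q3  q3 
 * q3   q4  q4 
 * q4   q4  q4 
(> = start, * = accepting)

start=q0 accept=q3,q4 q0-0->q1 q0-1->q1 q1-0->q2 q1-1->q2 q2-0->q3 q2-1->q3 q3-0->q4 q3-1->q4 q4-0->q4 q4-1->q4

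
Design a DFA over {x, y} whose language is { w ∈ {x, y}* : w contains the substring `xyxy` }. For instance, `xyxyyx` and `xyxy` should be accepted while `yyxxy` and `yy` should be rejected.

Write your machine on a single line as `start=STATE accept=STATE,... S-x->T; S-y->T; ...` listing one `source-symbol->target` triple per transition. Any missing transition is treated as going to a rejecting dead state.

start=S0; accept=S4; S0-x->S1; S0-y->S0; S1-x->S1; S1-y->S2; S2-x->S3; S2-y->S0; S3-x->S1; S3-y->S4; S4-x->S4; S4-y->S4

Track how much of `xyxy` has been matched so far: state S0 is no progress, S4 is the absorbing accept state reached once `xyxy` has occurred. Intermediate states record partial matches; on a mismatch, fall back to the longest reusable overlap.
        x   y  
>  S0   S1  S0 
   S1   S1  S2 
   S2   S3  S0 
   S3   S1  S4 
 * S4   S4  S4 
(> = start, * = accepting)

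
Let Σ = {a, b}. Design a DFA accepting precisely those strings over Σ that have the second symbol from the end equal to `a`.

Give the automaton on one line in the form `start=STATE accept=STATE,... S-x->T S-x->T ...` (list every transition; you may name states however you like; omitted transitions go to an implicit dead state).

A DFA must remember the last 2 symbols (since which symbol is second-to-last isn't known until the input ends). Use one state per possible window of the last ≤2 symbols; accept from those whose window starts with `a`.
With 7 states:
        a   b  
>  s0   s1  s2 
   s1   s3  s4 
   s2   s5  s6 
 * s3   s3  s4 
 * s4   s5  s6 
   s5   s3  s4 
   s6   s5  s6 
(> = start, * = accepting)

start=s0 accept=s3,s4 s0-a->s1 s0-b->s2 s1-a->s3 s1-b->s4 s2-a->s5 s2-b->s6 s3-a->s3 s3-b->s4 s4-a->s5 s4-b->s6 s5-a->s3 s5-b->s4 s6-a->s5 s6-b->s6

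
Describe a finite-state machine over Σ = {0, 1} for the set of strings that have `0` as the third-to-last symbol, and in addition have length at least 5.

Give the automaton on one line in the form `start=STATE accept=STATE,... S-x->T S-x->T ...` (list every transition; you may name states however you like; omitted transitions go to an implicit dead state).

start=A accept=G,H,I,J A-0->B A-1->B B-0->C B-1->C C-0->D C-1->C D-0->E D-1->F E-0->G E-1->H F-0->I F-1->J G-0->G G-1->H H-0->I H-1->J I-0->E I-1->F J-0->D J-1->C

Run two small machines in parallel and take their product. The first has 15 states tracking the last 3 symbols read; the second has 7 states tracking the input length, saturating at 6. A product state is a pair (one from each), accepting exactly when both do. After merging equivalent states the machine shrinks.
With 10 states:
       0  1 
>  A   B  B 
   B   C  C 
   C   D  C 
   D   E  F 
   E   G  H 
   F   I  J 
 * G   G  H 
 * H   I  J 
 * I   E  F 
 * J   D  C 
(> = start, * = accepting)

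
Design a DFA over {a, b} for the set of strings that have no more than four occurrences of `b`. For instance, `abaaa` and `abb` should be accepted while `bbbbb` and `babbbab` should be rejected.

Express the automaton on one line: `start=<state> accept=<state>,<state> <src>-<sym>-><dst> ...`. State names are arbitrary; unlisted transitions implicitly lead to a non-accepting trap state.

Count `b`s, saturating at 5: states S0 through S4 mean 0 through 4 `b`s seen; S5 means more than 4. Each `b` increments (capped at S5); other symbols loop. Accept from {S0, S1, S2, S3, S4}.
        a   b  
>* S0   S0  S1 
 * S1   S1  S2 
 * S2   S2  S3 
 * S3   S3  S4 
 * S4   S4  S5 
   S5   S5  S5 
(> = start, * = accepting)

start=S0 accept=S0,S1,S2,S3,S4 S0-a->S0 S0-b->S1 S1-a->S1 S1-b->S2 S2-a->S2 S2-b->S3 S3-a->S3 S3-b->S4 S4-a->S4 S4-b->S5 S5-a->S5 S5-b->S5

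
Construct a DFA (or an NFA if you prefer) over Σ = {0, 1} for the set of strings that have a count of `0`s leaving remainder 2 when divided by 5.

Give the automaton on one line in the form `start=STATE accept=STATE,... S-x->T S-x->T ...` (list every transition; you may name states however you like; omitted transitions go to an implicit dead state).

start=S0 accept=S2 S0-0->S1 S0-1->S0 S1-0->S2 S1-1->S1 S2-0->S3 S2-1->S2 S3-0->S4 S3-1->S3 S4-0->S0 S4-1->S4

Keep the running count of `0`s modulo 5: each `0` advances along the cycle S0 → S1 → S2 → S3 → S4 → S0 while other symbols loop. Accept at S2.
        0   1  
>  S0   S1  S0 
   S1   S2  S1 
 * S2   S3  S2 
   S3   S4  S3 
   S4   S0  S4 
(> = start, * = accepting)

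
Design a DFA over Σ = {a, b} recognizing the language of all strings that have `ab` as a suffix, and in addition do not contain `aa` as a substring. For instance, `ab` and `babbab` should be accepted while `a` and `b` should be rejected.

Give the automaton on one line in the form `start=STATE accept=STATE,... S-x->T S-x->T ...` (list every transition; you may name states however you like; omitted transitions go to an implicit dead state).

start=q0 accept=q3 q0-a->q1 q0-b->q0 q1-a->q2 q1-b->q3 q2-a->q2 q2-b->q2 q3-a->q1 q3-b->q0

Run two small machines in parallel and take their product. One (3 states) tracks how much of the suffix `ab` has currently been matched; the other (3 states) tracks partial matches of the forbidden pattern `aa`. Each combined state is a pair, one component from each; accept when both components accept. After merging equivalent states the machine shrinks.
        a   b  
>  q0   q1  q0 
   q1   q2  q3 
   q2   q2  q2 
 * q3   q1  q0 
(> = start, * = accepting)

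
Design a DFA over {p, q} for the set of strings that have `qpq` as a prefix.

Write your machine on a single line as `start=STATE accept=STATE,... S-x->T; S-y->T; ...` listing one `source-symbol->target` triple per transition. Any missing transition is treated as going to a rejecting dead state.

Walk along `qpq` while the input agrees: from s0 take `q` to s1, and so on. Any deviation drops to the rejecting sink s4. Once s3 is reached the prefix is confirmed and every continuation is accepted.
        p   q  
>  s0   s4  s1 
   s1   s2  s4 
   s2   s4  s3 
 * s3   s3  s3 
   s4   s4  s4 
(> = start, * = accepting)

start=s0; accept=s3; s0-p->s4; s0-q->s1; s1-p->s2; s1-q->s4; s2-p->s4; s2-q->s3; s3-p->s3; s3-q->s3; s4-p->s4; s4-q->s4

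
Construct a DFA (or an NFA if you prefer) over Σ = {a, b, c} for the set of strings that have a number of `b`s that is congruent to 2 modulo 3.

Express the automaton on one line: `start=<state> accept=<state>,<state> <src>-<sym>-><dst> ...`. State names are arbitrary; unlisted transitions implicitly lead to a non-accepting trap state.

start=S0 accept=S2 S0-a->S0 S0-b->S1 S0-c->S0 S1-a->S1 S1-b->S2 S1-c->S1 S2-a->S2 S2-b->S0 S2-c->S2

The only thing that matters is how many `b`s have appeared, reduced mod 3. Use one state per residue: S0 for 0, …, S2 for 2. Reading `b` moves to the next residue; anything else stays put. S2 is accepting.
A 3-state machine:
        a   b   c  
>  S0   S0  S1  S0 
   S1   S1  S2  S1 
 * S2   S2  S0  S2 
(> = start, * = accepting)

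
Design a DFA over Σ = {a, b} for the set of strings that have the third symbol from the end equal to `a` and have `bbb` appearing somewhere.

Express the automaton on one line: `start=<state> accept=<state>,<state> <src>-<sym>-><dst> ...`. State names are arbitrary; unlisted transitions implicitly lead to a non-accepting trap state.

Build one automaton per condition and run them in lockstep. The first has 15 states tracking the last 3 symbols read; the second has 4 states tracking whether and how much of `bbb` has been seen. A product state is a pair (one from each), accepting exactly when both do. Equivalent product states are then merged.
          a    b  
>  S0     S0   S1 
   S1     S0   S2 
   S2     S0   S3 
   S3     S4   S3 
   S4     S5   S6 
   S5     S7   S8 
   S6     S9  S10 
 * S7     S7   S8 
 * S8     S9  S10 
 * S9     S5   S6 
 * S10    S4   S3 
(> = start, * = accepting)

start=S0 accept=S7,S8,S9,S10 S0-a->S0 S0-b->S1 S1-a->S0 S1-b->S2 S2-a->S0 S2-b->S3 S3-a->S4 S3-b->S3 S4-a->S5 S4-b->S6 S5-a->S7 S5-b->S8 S6-a->S9 S6-b->S10 S7-a->S7 S7-b->S8 S8-a->S9 S8-b->S10 S9-a->S5 S9-b->S6 S10-a->S4 S10-b->S3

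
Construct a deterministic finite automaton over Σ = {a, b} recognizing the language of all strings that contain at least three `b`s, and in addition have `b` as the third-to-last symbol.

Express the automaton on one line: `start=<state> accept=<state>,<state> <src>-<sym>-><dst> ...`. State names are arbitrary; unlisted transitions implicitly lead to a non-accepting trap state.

start=q0 accept=q6,q9,q10,q13 q0-a->q0 q0-b->q1 q1-a->q2 q1-b->q3 q2-a->q2 q2-b->q4 q3-a->q5 q3-b->q6 q4-a->q5 q4-b->q7 q5-a->q8 q5-b->q9 q6-a->q10 q6-b->q6 q7-a->q10 q7-b->q6 q8-a->q8 q8-b->q11 q9-a->q12 q9-b->q7 q10-a->q13 q10-b->q9 q11-a->q12 q11-b->q7 q12-a->q13 q12-b->q9 q13-a->q8 q13-b->q11

Handle the two conditions separately and then intersect. The first has 5 states tracking the count of `b`s, saturating at 4; the second has 15 states tracking the last 3 symbols read. A product state is a pair (one from each), accepting exactly when both do. After merging equivalent states the machine shrinks.
          a    b  
>  q0     q0   q1 
   q1     q2   q3 
   q2     q2   q4 
   q3     q5   q6 
   q4     q5   q7 
   q5     q8   q9 
 * q6    q10   q6 
   q7    q10   q6 
   q8     q8  q11 
 * q9    q12   q7 
 * q10   q13   q9 
   q11   q12   q7 
   q12   q13   q9 
 * q13    q8  q11 
(> = start, * = accepting)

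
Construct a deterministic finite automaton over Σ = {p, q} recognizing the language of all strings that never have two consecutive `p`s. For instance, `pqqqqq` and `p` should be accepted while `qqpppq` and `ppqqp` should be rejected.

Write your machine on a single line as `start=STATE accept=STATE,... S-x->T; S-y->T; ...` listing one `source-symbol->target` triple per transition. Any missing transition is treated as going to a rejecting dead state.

This is the complement of 'contains `pp`'. Use the same substring-matching states — A through C holding how much of `pp` has just been matched — but flip the accepting set: everything except the trap C accepts.
With 3 states:
       p  q 
>* A   B  A 
 * B   C  A 
   C   C  C 
(> = start, * = accepting)

start=A; accept=A,B; A-p->B; A-q->A; B-p->C; B-q->A; C-p->C; C-q->C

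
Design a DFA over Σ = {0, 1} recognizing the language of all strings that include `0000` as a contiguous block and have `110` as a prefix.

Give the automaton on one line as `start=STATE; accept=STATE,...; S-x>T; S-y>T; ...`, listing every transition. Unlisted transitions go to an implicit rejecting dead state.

start=q0; accept=q8; q0-0>q1; q0-1>q2; q1-0>q1; q1-1>q1; q2-0>q1; q2-1>q3; q3-0>q4; q3-1>q1; q4-0>q5; q4-1>q6; q5-0>q7; q5-1>q6; q6-0>q4; q6-1>q6; q7-0>q8; q7-1>q6; q8-0>q8; q8-1>q8

Handle the two conditions separately and then intersect. One (5 states) tracks whether and how much of `0000` has been seen; the other (5 states) tracks whether the input so far still matches the prefix `110`. Each combined state is a pair, one component from each; accept when both components accept. After merging equivalent states the machine shrinks.
        0   1  
>  q0   q1  q2 
   q1   q1  q1 
   q2   q1  q3 
   q3   q4  q1 
   q4   q5  q6 
   q5   q7  q6 
   q6   q4  q6 
   q7   q8  q6 
 * q8   q8  q8 
(> = start, * = accepting)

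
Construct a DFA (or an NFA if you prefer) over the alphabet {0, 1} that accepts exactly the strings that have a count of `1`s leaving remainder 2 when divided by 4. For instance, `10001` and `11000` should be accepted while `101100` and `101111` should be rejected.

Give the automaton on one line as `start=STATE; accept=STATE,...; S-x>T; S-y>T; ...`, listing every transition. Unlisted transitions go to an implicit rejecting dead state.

start=s0; accept=s2; s0-0>s0; s0-1>s1; s1-0>s1; s1-1>s2; s2-0>s2; s2-1>s3; s3-0>s3; s3-1>s0

The only thing that matters is how many `1`s have appeared, reduced mod 4. Use one state per residue: s0 for 0, …, s3 for 3. Reading `1` moves to the next residue; anything else stays put. s2 is accepting.
A 4-state machine:
        0   1  
>  s0   s0  s1 
   s1   s1  s2 
 * s2   s2  s3 
   s3   s3  s0 
(> = start, * = accepting)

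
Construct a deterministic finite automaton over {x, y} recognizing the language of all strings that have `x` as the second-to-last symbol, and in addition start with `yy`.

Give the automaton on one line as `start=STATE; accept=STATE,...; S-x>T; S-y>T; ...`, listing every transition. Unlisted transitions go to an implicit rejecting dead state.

start=q0; accept=q9,q10; q0-x>q1; q0-y>q2; q1-x>q3; q1-y>q4; q2-x>q5; q2-y>q6; q3-x>q3; q3-y>q4; q4-x>q5; q4-y>q7; q5-x>q3; q5-y>q4; q6-x>q8; q6-y>q6; q7-x>q5; q7-y>q7; q8-x>q9; q8-y>q10; q9-x>q9; q9-y>q10; q10-x>q8; q10-y>q6

Build one automaton per condition and run them in lockstep. One (7 states) tracks the last 2 symbols read; the other (4 states) tracks whether the input so far still matches the prefix `yy`. Each combined state is a pair, one component from each; accept when both components accept.
11 states suffice.
          x    y  
>  q0     q1   q2 
   q1     q3   q4 
   q2     q5   q6 
   q3     q3   q4 
   q4     q5   q7 
   q5     q3   q4 
   q6     q8   q6 
   q7     q5   q7 
   q8     q9  q10 
 * q9     q9  q10 
 * q10    q8   q6 
(> = start, * = accepting)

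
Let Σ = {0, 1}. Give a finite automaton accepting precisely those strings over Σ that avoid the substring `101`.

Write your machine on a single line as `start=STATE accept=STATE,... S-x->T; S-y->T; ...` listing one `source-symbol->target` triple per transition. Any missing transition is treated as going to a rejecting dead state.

Track partial matches of the forbidden pattern `101`. State D is a dead state reached once `101` has occurred; every other state accepts. A means no part of `101` is currently matched.
       0  1 
>* A   A  B 
 * B   C  B 
 * C   A  D 
   D   D  D 
(> = start, * = accepting)

start=A; accept=A,B,C; A-0->A; A-1->B; B-0->C; B-1->B; C-0->A; C-1->D; D-0->D; D-1->D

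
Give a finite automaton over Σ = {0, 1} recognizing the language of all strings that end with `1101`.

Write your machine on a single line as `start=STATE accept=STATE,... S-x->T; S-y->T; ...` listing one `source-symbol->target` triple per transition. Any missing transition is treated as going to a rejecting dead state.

start=S0; accept=S4; S0-0->S0; S0-1->S1; S1-0->S0; S1-1->S2; S2-0->S3; S2-1->S2; S3-0->S0; S3-1->S4; S4-0->S0; S4-1->S2

Remember how much of `1101` the current input suffix matches. State S0 means no match yet; S1 means the last symbol is `1`; S2 means the last 2 symbols are `11`; S3 means the last 3 symbols are `110`; S4 means the last 4 symbols are `1101`. Only S4 accepts. On a mismatch, fall back to the longest proper suffix that is still a prefix of `1101`.
        0   1  
>  S0   S0  S1 
   S1   S0  S2 
   S2   S3  S2 
   S3   S0  S4 
 * S4   S0  S2 
(> = start, * = accepting)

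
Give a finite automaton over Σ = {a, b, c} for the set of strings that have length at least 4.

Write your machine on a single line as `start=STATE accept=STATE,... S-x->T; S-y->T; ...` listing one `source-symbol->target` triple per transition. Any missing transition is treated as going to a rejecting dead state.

Count input length up to 5: every symbol moves from q0 toward q5, which means 'more than 4' and absorbs. Accept from {q4, q5}.
With 6 states:
        a   b   c  
>  q0   q1  q1  q1 
   q1   q2  q2  q2 
   q2   q3  q3  q3 
   q3   q4  q4  q4 
 * q4   q5  q5  q5 
 * q5   q5  q5  q5 
(> = start, * = accepting)

start=q0; accept=q4,q5; q0-a->q1; q0-b->q1; q0-c->q1; q1-a->q2; q1-b->q2; q1-c->q2; q2-a->q3; q2-b->q3; q2-c->q3; q3-a->q4; q3-b->q4; q3-c->q4; q4-a->q5; q4-b->q5; q4-c->q5; q5-a->q5; q5-b->q5; q5-c->q5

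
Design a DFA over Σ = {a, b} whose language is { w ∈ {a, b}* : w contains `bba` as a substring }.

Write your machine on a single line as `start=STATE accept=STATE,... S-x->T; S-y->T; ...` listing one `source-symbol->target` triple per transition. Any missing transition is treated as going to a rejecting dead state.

start=s0; accept=s3; s0-a->s0; s0-b->s1; s1-a->s0; s1-b->s2; s2-a->s3; s2-b->s2; s3-a->s3; s3-b->s3

Track how much of `bba` has been matched so far: state s0 is no progress, s3 is the absorbing accept state reached once `bba` has occurred. Intermediate states record partial matches; on a mismatch, fall back to the longest reusable overlap.
A 4-state machine:
        a   b  
>  s0   s0  s1 
   s1   s0  s2 
   s2   s3  s2 
 * s3   s3  s3 
(> = start, * = accepting)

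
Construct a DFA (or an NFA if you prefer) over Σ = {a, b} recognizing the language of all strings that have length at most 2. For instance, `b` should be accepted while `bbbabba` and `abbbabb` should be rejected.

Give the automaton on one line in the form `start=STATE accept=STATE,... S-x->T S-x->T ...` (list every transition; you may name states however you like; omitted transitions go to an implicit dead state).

We only need to distinguish lengths 0, 1, …, 2, and '>2'. Chain q0 → q1 → q2 → q3 on every symbol, with q3 looping. Accepting states: {q0, q1, q2}.
A 4-state machine:
        a   b  
>* q0   q1  q1 
 * q1   q2  q2 
 * q2   q3  q3 
   q3   q3  q3 
(> = start, * = accepting)

start=q0 accept=q0,q1,q2 q0-a->q1 q0-b->q1 q1-a->q2 q1-b->q2 q2-a->q3 q2-b->q3 q3-a->q3 q3-b->q3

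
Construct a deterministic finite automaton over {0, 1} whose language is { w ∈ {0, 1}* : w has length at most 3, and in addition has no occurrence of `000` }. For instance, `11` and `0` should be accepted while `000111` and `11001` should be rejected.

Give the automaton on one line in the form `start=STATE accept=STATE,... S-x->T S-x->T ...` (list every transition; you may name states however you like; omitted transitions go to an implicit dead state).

start=q0 accept=q0,q1,q2,q3,q4,q5,q7,q8,q9 q0-0->q1 q0-1->q2 q1-0->q3 q1-1->q4 q2-0->q5 q2-1->q4 q3-0->q6 q3-1->q7 q4-0->q8 q4-1->q7 q5-0->q9 q5-1->q7 q6-0->q10 q6-1->q10 q7-0->q11 q7-1->q12 q8-0->q13 q8-1->q12 q9-0->q10 q9-1->q12 q10-0->q10 q10-1->q10 q11-0->q13 q11-1->q12 q12-0->q11 q12-1->q12 q13-0->q10 q13-1->q12

Run two small machines in parallel and take their product. The first has 5 states tracking the input length, saturating at 4; the second has 4 states tracking partial matches of the forbidden pattern `000`. A product state is a pair (one from each), accepting exactly when both do.
With 14 states:
          0    1  
>* q0     q1   q2 
 * q1     q3   q4 
 * q2     q5   q4 
 * q3     q6   q7 
 * q4     q8   q7 
 * q5     q9   q7 
   q6    q10  q10 
 * q7    q11  q12 
 * q8    q13  q12 
 * q9    q10  q12 
   q10   q10  q10 
   q11   q13  q12 
   q12   q11  q12 
   q13   q10  q12 
(> = start, * = accepting)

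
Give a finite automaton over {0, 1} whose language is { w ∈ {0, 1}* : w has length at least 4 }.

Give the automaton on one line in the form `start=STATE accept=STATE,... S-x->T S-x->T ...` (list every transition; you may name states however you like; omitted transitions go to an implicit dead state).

Count input length up to 5: every symbol moves from s0 toward s5, which means 'more than 4' and absorbs. Accept from {s4, s5}.
        0   1  
>  s0   s1  s1 
   s1   s2  s2 
   s2   s3  s3 
   s3   s4  s4 
 * s4   s5  s5 
 * s5   s5  s5 
(> = start, * = accepting)

start=s0 accept=s4,s5 s0-0->s1 s0-1->s1 s1-0->s2 s1-1->s2 s2-0->s3 s2-1->s3 s3-0->s4 s3-1->s4 s4-0->s5 s4-1->s5 s5-0->s5 s5-1->s5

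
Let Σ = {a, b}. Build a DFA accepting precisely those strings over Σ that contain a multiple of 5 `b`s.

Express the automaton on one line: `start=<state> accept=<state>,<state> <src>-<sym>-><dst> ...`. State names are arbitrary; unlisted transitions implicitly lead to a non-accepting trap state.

Keep the running count of `b`s modulo 5: each `b` advances along the cycle s0 → s1 → s2 → s3 → s4 → s0 while other symbols loop. Accept at s0.
With 5 states:
        a   b  
>* s0   s0  s1 
   s1   s1  s2 
   s2   s2  s3 
   s3   s3  s4 
   s4   s4  s0 
(> = start, * = accepting)

start=s0 accept=s0 s0-a->s0 s0-b->s1 s1-a->s1 s1-b->s2 s2-a->s2 s2-b->s3 s3-a->s3 s3-b->s4 s4-a->s4 s4-b->s0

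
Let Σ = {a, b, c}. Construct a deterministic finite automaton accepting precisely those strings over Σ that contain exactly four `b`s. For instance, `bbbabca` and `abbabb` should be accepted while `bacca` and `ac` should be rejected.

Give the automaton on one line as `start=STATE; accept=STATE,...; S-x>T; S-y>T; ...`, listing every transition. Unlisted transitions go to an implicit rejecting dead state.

start=s0; accept=s4; s0-a>s0; s0-b>s1; s0-c>s0; s1-a>s1; s1-b>s2; s1-c>s1; s2-a>s2; s2-b>s3; s2-c>s2; s3-a>s3; s3-b>s4; s3-c>s3; s4-a>s4; s4-b>s5; s4-c>s4; s5-a>s5; s5-b>s5; s5-c>s5

Count `b`s, saturating at 5: states s0 through s4 mean 0 through 4 `b`s seen; s5 means more than 4. Each `b` increments (capped at s5); other symbols loop. Accept from {s4}.
        a   b   c  
>  s0   s0  s1  s0 
   s1   s1  s2  s1 
   s2   s2  s3  s2 
   s3   s3  s4  s3 
 * s4   s4  s5  s4 
   s5   s5  s5  s5 
(> = start, * = accepting)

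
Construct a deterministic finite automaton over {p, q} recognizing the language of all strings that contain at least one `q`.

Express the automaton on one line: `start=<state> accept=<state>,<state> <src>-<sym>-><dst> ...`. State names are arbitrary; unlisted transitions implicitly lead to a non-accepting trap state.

start=s0 accept=s1,s2 s0-p->s0 s0-q->s1 s1-p->s1 s1-q->s2 s2-p->s2 s2-q->s2

Only the number of `q`s matters, and only up to 2. Make a chain s0 → s1 → s2 advanced by each `q` (with s2 absorbing); every other symbol self-loops. The accepting set is {s1, s2}.
        p   q  
>  s0   s0  s1 
 * s1   s1  s2 
 * s2   s2  s2 
(> = start, * = accepting)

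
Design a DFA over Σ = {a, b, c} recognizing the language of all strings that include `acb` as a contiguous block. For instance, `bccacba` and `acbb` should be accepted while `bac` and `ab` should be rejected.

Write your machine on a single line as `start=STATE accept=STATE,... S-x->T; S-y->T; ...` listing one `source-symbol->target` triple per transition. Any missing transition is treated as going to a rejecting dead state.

States q0..q2 record the length of the longest prefix of `acb` that matches the current input suffix. Reaching q3 means `acb` has been seen, and we stay there forever. Accept from q3.
A 4-state machine:
        a   b   c  
>  q0   q1  q0  q0 
   q1   q1  q0  q2 
   q2   q1  q3  q0 
 * q3   q3  q3  q3 
(> = start, * = accepting)

start=q0; accept=q3; q0-a->q1; q0-b->q0; q0-c->q0; q1-a->q1; q1-b->q0; q1-c->q2; q2-a->q1; q2-b->q3; q2-c->q0; q3-a->q3; q3-b->q3; q3-c->q3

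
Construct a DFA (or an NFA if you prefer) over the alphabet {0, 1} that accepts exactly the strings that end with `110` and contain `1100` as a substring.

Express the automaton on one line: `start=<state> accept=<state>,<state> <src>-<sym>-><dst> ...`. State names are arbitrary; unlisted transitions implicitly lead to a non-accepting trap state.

start=s0 accept=s7 s0-0->s0 s0-1->s1 s1-0->s0 s1-1->s2 s2-0->s3 s2-1->s2 s3-0->s4 s3-1->s1 s4-0->s4 s4-1->s5 s5-0->s4 s5-1->s6 s6-0->s7 s6-1->s6 s7-0->s4 s7-1->s5

Run two small machines in parallel and take their product. The first has 4 states tracking how much of the suffix `110` has currently been matched; the second has 5 states tracking whether and how much of `1100` has been seen. A product state is a pair (one from each), accepting exactly when both do.
With 8 states:
        0   1  
>  s0   s0  s1 
   s1   s0  s2 
   s2   s3  s2 
   s3   s4  s1 
   s4   s4  s5 
   s5   s4  s6 
   s6   s7  s6 
 * s7   s4  s5 
(> = start, * = accepting)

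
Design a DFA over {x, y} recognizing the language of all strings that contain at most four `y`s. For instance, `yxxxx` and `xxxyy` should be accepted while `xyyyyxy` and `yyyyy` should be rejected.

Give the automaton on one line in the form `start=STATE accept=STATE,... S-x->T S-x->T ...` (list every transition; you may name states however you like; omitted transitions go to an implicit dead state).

start=S0 accept=S0,S1,S2,S3,S4 S0-x->S0 S0-y->S1 S1-x->S1 S1-y->S2 S2-x->S2 S2-y->S3 S3-x->S3 S3-y->S4 S4-x->S4 S4-y->S5 S5-x->S5 S5-y->S5

Only the number of `y`s matters, and only up to 5. Make a chain S0 → S1 → S2 → S3 → S4 → S5 advanced by each `y` (with S5 absorbing); every other symbol self-loops. The accepting set is {S0, S1, S2, S3, S4}.
6 states suffice.
        x   y  
>* S0   S0  S1 
 * S1   S1  S2 
 * S2   S2  S3 
 * S3   S3  S4 
 * S4   S4  S5 
   S5   S5  S5 
(> = start, * = accepting)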